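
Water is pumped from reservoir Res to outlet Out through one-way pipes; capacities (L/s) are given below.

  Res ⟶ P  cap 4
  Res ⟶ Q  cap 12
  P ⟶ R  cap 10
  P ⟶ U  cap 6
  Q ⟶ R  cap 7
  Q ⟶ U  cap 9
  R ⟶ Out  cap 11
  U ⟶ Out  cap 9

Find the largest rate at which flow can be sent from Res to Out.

16

Augment Res→P→R→Out: bottleneck 4, flow now 4.
Augment Res→Q→R→Out: bottleneck 7, flow now 11.
Augment Res→Q→U→Out: bottleneck 5, flow now 16.
No augmenting path remains; maximum flow = 16.
In the residual graph, reachable from Res: {Res}.
Min-cut edges: Res→P (4), Res→Q (12); capacity 4 + 12 = 16.
This cut is saturated, so no flow can exceed 16.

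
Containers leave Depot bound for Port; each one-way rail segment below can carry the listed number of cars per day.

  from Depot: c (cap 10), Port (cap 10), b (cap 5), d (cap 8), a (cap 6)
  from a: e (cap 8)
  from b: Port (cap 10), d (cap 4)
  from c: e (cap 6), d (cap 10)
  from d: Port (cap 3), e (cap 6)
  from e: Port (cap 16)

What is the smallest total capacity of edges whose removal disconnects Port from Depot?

34

Augment Depot→Port: bottleneck 10, flow now 10.
Augment Depot→b→Port: bottleneck 5, flow now 15.
Augment Depot→d→Port: bottleneck 3, flow now 18.
Augment Depot→a→e→Port: bottleneck 6, flow now 24.
Augment Depot→c→e→Port: bottleneck 6, flow now 30.
Augment Depot→d→e→Port: bottleneck 4, flow now 34.
No augmenting path remains; maximum flow = 34.
By max-flow min-cut, the minimum cut capacity equals the max flow.
In the residual graph, reachable from Depot: {Depot, a, c, d, e}.
Min-cut edges: Depot→b (5), Depot→Port (10), d→Port (3), e→Port (16); capacity 5 + 10 + 3 + 16 = 34.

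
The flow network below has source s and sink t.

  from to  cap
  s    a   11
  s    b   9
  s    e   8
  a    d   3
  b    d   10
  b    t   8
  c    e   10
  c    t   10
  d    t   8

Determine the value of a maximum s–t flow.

12

Augment s→b→t: bottleneck 8, flow now 8.
Augment s→a→d→t: bottleneck 3, flow now 11.
Augment s→b→d→t: bottleneck 1, flow now 12.
No augmenting path remains; maximum flow = 12.
In the residual graph, reachable from s: {s, a, e}.
Min-cut edges: s→b (9), a→d (3); capacity 9 + 3 = 12.
This cut is saturated, so no flow can exceed 12.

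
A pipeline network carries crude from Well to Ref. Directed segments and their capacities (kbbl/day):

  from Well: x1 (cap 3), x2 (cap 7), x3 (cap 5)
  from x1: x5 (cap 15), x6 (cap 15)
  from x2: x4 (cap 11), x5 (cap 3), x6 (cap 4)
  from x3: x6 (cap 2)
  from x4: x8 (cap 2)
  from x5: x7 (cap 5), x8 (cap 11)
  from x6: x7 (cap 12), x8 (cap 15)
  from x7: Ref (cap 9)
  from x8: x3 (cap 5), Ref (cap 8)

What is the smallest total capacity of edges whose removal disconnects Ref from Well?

Augment Well→x1→x5→x7→Ref: bottleneck 3, flow now 3.
Augment Well→x2→x4→x8→Ref: bottleneck 2, flow now 5.
Augment Well→x2→x5→x7→Ref: bottleneck 2, flow now 7.
Augment Well→x2→x5→x8→Ref: bottleneck 1, flow now 8.
Augment Well→x2→x6→x7→Ref: bottleneck 2, flow now 10.
Augment Well→x3→x6→x7→Ref: bottleneck 2, flow now 12.
No augmenting path remains; maximum flow = 12.
By max-flow min-cut, the minimum cut capacity equals the max flow.
In the residual graph, reachable from Well: {Well, x3}.
Min-cut edges: Well→x1 (3), Well→x2 (7), x3→x6 (2); capacity 3 + 7 + 2 = 12.

12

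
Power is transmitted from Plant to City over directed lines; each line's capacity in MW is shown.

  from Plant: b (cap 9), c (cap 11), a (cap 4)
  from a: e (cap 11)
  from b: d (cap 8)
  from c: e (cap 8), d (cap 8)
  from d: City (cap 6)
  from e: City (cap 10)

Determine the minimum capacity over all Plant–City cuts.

Augment Plant→a→e→City: bottleneck 4, flow now 4.
Augment Plant→b→d→City: bottleneck 6, flow now 10.
Augment Plant→c→e→City: bottleneck 6, flow now 16.
No augmenting path remains; maximum flow = 16.
By max-flow min-cut, the minimum cut capacity equals the max flow.
In the residual graph, reachable from Plant: {Plant, a, b, c, d, e}.
Min-cut edges: d→City (6), e→City (10); capacity 6 + 10 = 16.

16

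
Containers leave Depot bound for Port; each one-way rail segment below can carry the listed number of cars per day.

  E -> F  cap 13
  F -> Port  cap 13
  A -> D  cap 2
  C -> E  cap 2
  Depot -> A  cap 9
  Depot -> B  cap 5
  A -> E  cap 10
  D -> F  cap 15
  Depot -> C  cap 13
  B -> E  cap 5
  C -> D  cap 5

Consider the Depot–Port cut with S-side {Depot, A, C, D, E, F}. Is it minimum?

No — its capacity is 18, but the minimum cut has capacity 13.

Given cut capacity: 5 + 13 = 18.
Augment Depot→A→D→F→Port: bottleneck 2, flow now 2.
Augment Depot→A→E→F→Port: bottleneck 7, flow now 9.
Augment Depot→B→E→F→Port: bottleneck 4, flow now 13.
No augmenting path remains; maximum flow = 13.
In the residual graph, reachable from Depot: {Depot, A, B, C, D, E, F}.
Min-cut edges: F→Port (13); capacity 13 = 13.
Cut capacity 18 exceeds the max flow 13, so it is not minimum.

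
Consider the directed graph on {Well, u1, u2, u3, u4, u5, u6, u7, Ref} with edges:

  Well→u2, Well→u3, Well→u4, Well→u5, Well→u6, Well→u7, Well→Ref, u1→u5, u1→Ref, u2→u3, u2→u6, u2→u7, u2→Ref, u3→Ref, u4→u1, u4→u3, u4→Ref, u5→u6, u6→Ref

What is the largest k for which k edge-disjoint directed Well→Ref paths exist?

Assign every edge capacity 1; by Menger, the answer equals the max flow.
Path Well→Ref (+1); total 1.
Path Well→u2→Ref (+1); total 2.
Path Well→u3→Ref (+1); total 3.
Path Well→u4→Ref (+1); total 4.
Path Well→u6→Ref (+1); total 5.
No residual Well→Ref path; max flow = 5.
Certifying cut of size 5: {Well→Ref, Well→u2, Well→u3, Well→u4, u6→Ref}.

5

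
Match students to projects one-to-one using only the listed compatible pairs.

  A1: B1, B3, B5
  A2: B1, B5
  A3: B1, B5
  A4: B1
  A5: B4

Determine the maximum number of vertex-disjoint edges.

4

Unit-capacity flow: source→left, listed edges, right→sink; max matching = max flow.
Augmenting path A1→B1 (+1); matched 1.
Augmenting path A2→B5 (+1); matched 2.
Augmenting path A5→B4 (+1); matched 3.
Augmenting path A3→B1→A1→B3 (+1); matched 4.
No augmenting path remains; maximum matching = 4.
König certificate: {A1, A5, B1, B5} is a vertex cover of size 4 (every listed pair touches it), so no matching can be larger.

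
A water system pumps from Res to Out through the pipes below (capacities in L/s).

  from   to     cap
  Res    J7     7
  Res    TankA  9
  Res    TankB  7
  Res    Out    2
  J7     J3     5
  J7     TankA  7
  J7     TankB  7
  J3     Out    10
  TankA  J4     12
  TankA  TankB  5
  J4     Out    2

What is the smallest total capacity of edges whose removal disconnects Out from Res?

Augment Res→Out: bottleneck 2, flow now 2.
Augment Res→J7→J3→Out: bottleneck 5, flow now 7.
Augment Res→TankA→J4→Out: bottleneck 2, flow now 9.
No augmenting path remains; maximum flow = 9.
By max-flow min-cut, the minimum cut capacity equals the max flow.
In the residual graph, reachable from Res: {Res, J7, TankA, J4, TankB}.
Min-cut edges: Res→Out (2), J7→J3 (5), J4→Out (2); capacity 2 + 5 + 2 = 9.

9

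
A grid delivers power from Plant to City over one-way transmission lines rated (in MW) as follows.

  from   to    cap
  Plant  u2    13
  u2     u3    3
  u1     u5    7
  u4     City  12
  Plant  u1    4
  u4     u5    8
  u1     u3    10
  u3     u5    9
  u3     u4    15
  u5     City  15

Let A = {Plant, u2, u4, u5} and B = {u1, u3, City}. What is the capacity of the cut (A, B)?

Edges leaving {Plant, u2, u4, u5}: Plant→u1 (4), u2→u3 (3), u4→City (12), u5→City (15).
Cut capacity = 4 + 3 + 12 + 15 = 34.

34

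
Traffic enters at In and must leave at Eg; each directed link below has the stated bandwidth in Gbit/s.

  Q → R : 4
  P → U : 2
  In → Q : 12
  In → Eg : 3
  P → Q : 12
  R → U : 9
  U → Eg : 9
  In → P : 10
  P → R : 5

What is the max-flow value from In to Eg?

12

Augment In→Eg: bottleneck 3, flow now 3.
Augment In→P→U→Eg: bottleneck 2, flow now 5.
Augment In→P→R→U→Eg: bottleneck 5, flow now 10.
Augment In→Q→R→U→Eg: bottleneck 2, flow now 12.
No augmenting path remains; maximum flow = 12.
In the residual graph, reachable from In: {In, P, Q, R, U}.
Min-cut edges: In→Eg (3), U→Eg (9); capacity 3 + 9 = 12.
This cut is saturated, so no flow can exceed 12.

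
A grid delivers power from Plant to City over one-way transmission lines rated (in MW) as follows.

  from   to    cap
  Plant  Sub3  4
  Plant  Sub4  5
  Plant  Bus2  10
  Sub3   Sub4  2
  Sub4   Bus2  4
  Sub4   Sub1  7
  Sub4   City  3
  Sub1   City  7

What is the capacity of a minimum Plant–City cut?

Augment Plant→Sub4→City: bottleneck 3, flow now 3.
Augment Plant→Sub4→Sub1→City: bottleneck 2, flow now 5.
Augment Plant→Sub3→Sub4→Sub1→City: bottleneck 2, flow now 7.
No augmenting path remains; maximum flow = 7.
By max-flow min-cut, the minimum cut capacity equals the max flow.
In the residual graph, reachable from Plant: {Plant, Sub3, Bus2}.
Min-cut edges: Plant→Sub4 (5), Sub3→Sub4 (2); capacity 5 + 2 = 7.

7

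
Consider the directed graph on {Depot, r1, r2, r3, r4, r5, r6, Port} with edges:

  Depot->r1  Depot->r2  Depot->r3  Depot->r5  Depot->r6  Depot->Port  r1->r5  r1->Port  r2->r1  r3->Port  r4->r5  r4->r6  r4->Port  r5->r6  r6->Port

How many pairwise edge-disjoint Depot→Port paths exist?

4

Assign every edge capacity 1; by Menger, the answer equals the max flow.
Path Depot→Port (+1); total 1.
Path Depot→r1→Port (+1); total 2.
Path Depot→r3→Port (+1); total 3.
Path Depot→r6→Port (+1); total 4.
No residual Depot→Port path; max flow = 4.
Certifying cut of size 4: {Depot→Port, Depot→r3, r1→Port, r6→Port}.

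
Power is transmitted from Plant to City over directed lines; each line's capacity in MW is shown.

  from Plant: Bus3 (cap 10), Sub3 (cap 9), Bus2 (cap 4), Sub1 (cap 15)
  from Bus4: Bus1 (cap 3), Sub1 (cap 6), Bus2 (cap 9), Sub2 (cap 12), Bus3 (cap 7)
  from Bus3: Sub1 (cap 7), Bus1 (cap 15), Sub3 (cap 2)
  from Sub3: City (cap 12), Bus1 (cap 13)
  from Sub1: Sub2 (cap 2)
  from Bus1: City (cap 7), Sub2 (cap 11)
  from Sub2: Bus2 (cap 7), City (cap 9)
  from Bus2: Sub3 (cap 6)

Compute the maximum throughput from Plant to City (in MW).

25

Augment Plant→Sub3→City: bottleneck 9, flow now 9.
Augment Plant→Bus3→Sub3→City: bottleneck 2, flow now 11.
Augment Plant→Bus3→Bus1→City: bottleneck 7, flow now 18.
Augment Plant→Sub1→Sub2→City: bottleneck 2, flow now 20.
Augment Plant→Bus2→Sub3→City: bottleneck 1, flow now 21.
Augment Plant→Bus3→Bus1→Sub2→City: bottleneck 1, flow now 22.
Augment Plant→Bus2→Sub3→Bus1→Sub2→City: bottleneck 3, flow now 25.
No augmenting path remains; maximum flow = 25.
In the residual graph, reachable from Plant: {Plant, Sub1}.
Min-cut edges: Plant→Bus3 (10), Plant→Sub3 (9), Plant→Bus2 (4), Sub1→Sub2 (2); capacity 10 + 9 + 4 + 2 = 25.
This cut is saturated, so no flow can exceed 25.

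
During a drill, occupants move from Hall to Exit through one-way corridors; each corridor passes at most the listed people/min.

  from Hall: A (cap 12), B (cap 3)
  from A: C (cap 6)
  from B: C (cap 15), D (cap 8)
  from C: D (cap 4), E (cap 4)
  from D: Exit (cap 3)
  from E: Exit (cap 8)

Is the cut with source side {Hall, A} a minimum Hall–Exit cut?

Given cut capacity: 3 + 6 = 9.
Augment Hall→B→D→Exit: bottleneck 3, flow now 3.
Augment Hall→A→C→E→Exit: bottleneck 4, flow now 7.
No augmenting path remains; maximum flow = 7.
In the residual graph, reachable from Hall: {Hall, A, B, C, D}.
Min-cut edges: C→E (4), D→Exit (3); capacity 4 + 3 = 7.
Cut capacity 9 exceeds the max flow 7, so it is not minimum.

No — its capacity is 9, but the minimum cut has capacity 7.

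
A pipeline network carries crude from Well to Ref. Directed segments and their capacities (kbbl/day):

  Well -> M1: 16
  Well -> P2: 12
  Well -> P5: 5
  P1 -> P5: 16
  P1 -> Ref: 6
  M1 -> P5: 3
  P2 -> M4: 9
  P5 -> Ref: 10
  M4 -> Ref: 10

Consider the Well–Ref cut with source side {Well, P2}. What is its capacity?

Edges leaving {Well, P2}: Well→M1 (16), Well→P5 (5), P2→M4 (9).
Cut capacity = 16 + 5 + 9 = 30.

30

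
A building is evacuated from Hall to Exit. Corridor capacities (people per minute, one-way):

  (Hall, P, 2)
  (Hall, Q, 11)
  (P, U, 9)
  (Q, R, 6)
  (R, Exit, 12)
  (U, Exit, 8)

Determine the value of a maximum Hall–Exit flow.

Augment Hall→P→U→Exit: bottleneck 2, flow now 2.
Augment Hall→Q→R→Exit: bottleneck 6, flow now 8.
No augmenting path remains; maximum flow = 8.
In the residual graph, reachable from Hall: {Hall, Q}.
Min-cut edges: Hall→P (2), Q→R (6); capacity 2 + 6 = 8.
This cut is saturated, so no flow can exceed 8.

8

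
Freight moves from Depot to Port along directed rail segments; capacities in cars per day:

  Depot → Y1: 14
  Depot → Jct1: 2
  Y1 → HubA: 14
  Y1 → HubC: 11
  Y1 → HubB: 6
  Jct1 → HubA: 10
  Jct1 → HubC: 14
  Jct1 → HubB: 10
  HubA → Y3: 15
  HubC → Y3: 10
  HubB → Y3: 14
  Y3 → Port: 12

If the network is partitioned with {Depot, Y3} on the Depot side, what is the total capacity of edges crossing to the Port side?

Edges leaving {Depot, Y3}: Depot→Y1 (14), Depot→Jct1 (2), Y3→Port (12).
Cut capacity = 14 + 2 + 12 = 28.

28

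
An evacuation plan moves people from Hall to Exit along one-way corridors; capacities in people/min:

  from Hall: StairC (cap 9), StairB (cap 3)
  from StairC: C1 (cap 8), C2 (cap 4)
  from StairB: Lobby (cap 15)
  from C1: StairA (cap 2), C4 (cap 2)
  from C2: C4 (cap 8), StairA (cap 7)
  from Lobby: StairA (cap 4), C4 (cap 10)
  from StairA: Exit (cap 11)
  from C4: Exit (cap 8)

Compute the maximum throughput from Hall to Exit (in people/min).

Augment Hall→StairC→C1→StairA→Exit: bottleneck 2, flow now 2.
Augment Hall→StairC→C1→C4→Exit: bottleneck 2, flow now 4.
Augment Hall→StairC→C2→StairA→Exit: bottleneck 4, flow now 8.
Augment Hall→StairB→Lobby→StairA→Exit: bottleneck 3, flow now 11.
No augmenting path remains; maximum flow = 11.
In the residual graph, reachable from Hall: {Hall, StairC, C1}.
Min-cut edges: Hall→StairB (3), StairC→C2 (4), C1→StairA (2), C1→C4 (2); capacity 3 + 4 + 2 + 2 = 11.
This cut is saturated, so no flow can exceed 11.

11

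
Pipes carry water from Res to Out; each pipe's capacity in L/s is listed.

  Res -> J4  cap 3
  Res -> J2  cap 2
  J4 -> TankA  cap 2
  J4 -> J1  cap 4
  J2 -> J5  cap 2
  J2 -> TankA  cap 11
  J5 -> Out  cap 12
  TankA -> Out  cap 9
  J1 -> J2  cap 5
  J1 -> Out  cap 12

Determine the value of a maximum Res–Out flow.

Augment Res→J4→TankA→Out: bottleneck 2, flow now 2.
Augment Res→J4→J1→Out: bottleneck 1, flow now 3.
Augment Res→J2→J5→Out: bottleneck 2, flow now 5.
No augmenting path remains; maximum flow = 5.
In the residual graph, reachable from Res: {Res}.
Min-cut edges: Res→J4 (3), Res→J2 (2); capacity 3 + 2 = 5.
This cut is saturated, so no flow can exceed 5.

5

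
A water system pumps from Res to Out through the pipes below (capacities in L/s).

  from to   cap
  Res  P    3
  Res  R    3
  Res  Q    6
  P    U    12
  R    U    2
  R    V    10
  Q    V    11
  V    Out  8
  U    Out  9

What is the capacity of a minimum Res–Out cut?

Augment Res→P→U→Out: bottleneck 3, flow now 3.
Augment Res→Q→V→Out: bottleneck 6, flow now 9.
Augment Res→R→U→Out: bottleneck 2, flow now 11.
Augment Res→R→V→Out: bottleneck 1, flow now 12.
No augmenting path remains; maximum flow = 12.
By max-flow min-cut, the minimum cut capacity equals the max flow.
In the residual graph, reachable from Res: {Res}.
Min-cut edges: Res→P (3), Res→Q (6), Res→R (3); capacity 3 + 6 + 3 = 12.

12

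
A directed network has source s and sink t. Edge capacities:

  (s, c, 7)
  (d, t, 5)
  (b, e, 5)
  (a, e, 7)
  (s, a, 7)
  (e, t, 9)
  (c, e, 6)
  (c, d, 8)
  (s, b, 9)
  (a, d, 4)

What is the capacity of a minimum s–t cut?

14

Augment s→a→d→t: bottleneck 4, flow now 4.
Augment s→a→e→t: bottleneck 3, flow now 7.
Augment s→b→e→t: bottleneck 5, flow now 12.
Augment s→c→d→t: bottleneck 1, flow now 13.
Augment s→c→e→t: bottleneck 1, flow now 14.
No augmenting path remains; maximum flow = 14.
By max-flow min-cut, the minimum cut capacity equals the max flow.
In the residual graph, reachable from s: {s, a, b, c, d, e}.
Min-cut edges: d→t (5), e→t (9); capacity 5 + 9 = 14.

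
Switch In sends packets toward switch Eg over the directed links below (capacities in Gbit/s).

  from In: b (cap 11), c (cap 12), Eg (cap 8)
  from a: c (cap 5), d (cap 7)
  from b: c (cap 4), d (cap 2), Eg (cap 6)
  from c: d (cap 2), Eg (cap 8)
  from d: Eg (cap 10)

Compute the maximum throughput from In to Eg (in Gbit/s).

Augment In→Eg: bottleneck 8, flow now 8.
Augment In→b→Eg: bottleneck 6, flow now 14.
Augment In→c→Eg: bottleneck 8, flow now 22.
Augment In→b→d→Eg: bottleneck 2, flow now 24.
Augment In→c→d→Eg: bottleneck 2, flow now 26.
No augmenting path remains; maximum flow = 26.
In the residual graph, reachable from In: {In, b, c}.
Min-cut edges: In→Eg (8), b→d (2), b→Eg (6), c→d (2), c→Eg (8); capacity 8 + 2 + 6 + 2 + 8 = 26.
This cut is saturated, so no flow can exceed 26.

26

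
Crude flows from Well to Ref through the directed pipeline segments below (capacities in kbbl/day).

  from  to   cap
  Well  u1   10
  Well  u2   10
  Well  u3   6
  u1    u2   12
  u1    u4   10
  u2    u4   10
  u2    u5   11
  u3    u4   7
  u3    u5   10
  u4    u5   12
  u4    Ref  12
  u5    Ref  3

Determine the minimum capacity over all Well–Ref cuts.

15

Augment Well→u1→u4→Ref: bottleneck 10, flow now 10.
Augment Well→u2→u4→Ref: bottleneck 2, flow now 12.
Augment Well→u2→u5→Ref: bottleneck 3, flow now 15.
No augmenting path remains; maximum flow = 15.
By max-flow min-cut, the minimum cut capacity equals the max flow.
In the residual graph, reachable from Well: {Well, u1, u2, u3, u4, u5}.
Min-cut edges: u4→Ref (12), u5→Ref (3); capacity 12 + 3 = 15.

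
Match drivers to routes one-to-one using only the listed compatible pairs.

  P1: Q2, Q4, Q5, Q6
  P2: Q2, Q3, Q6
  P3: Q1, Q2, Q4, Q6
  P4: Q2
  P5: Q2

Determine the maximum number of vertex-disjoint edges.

4

Unit-capacity flow: source→left, listed edges, right→sink; max matching = max flow.
Augmenting path P1→Q2 (+1); matched 1.
Augmenting path P2→Q3 (+1); matched 2.
Augmenting path P3→Q1 (+1); matched 3.
Augmenting path P4→Q2→P1→Q4 (+1); matched 4.
No augmenting path remains; maximum matching = 4.
König certificate: {P1, P2, P3, Q2} is a vertex cover of size 4 (every listed pair touches it), so no matching can be larger.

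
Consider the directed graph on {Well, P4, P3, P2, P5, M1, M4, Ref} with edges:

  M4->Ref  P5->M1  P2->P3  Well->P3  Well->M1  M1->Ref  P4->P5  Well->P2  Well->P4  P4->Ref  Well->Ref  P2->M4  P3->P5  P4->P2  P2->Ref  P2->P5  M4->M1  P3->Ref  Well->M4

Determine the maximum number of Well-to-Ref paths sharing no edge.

6

Assign every edge capacity 1; by Menger, the answer equals the max flow.
Path Well→Ref (+1); total 1.
Path Well→P4→Ref (+1); total 2.
Path Well→P3→Ref (+1); total 3.
Path Well→P2→Ref (+1); total 4.
Path Well→M1→Ref (+1); total 5.
Path Well→M4→Ref (+1); total 6.
No residual Well→Ref path; max flow = 6.
Certifying cut of size 6: {Well→M1, Well→M4, Well→P2, Well→P3, Well→P4, Well→Ref}.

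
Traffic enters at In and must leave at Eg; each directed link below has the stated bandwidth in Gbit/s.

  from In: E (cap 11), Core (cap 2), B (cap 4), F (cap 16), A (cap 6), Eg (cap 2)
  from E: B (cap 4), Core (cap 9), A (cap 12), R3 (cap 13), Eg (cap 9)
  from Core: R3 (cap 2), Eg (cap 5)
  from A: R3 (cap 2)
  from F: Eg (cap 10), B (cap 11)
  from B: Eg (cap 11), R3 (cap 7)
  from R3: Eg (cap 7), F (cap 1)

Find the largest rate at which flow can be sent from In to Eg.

Augment In→Eg: bottleneck 2, flow now 2.
Augment In→E→Eg: bottleneck 9, flow now 11.
Augment In→Core→Eg: bottleneck 2, flow now 13.
Augment In→F→Eg: bottleneck 10, flow now 23.
Augment In→B→Eg: bottleneck 4, flow now 27.
Augment In→E→Core→Eg: bottleneck 2, flow now 29.
Augment In→A→R3→Eg: bottleneck 2, flow now 31.
Augment In→F→B→Eg: bottleneck 6, flow now 37.
No augmenting path remains; maximum flow = 37.
In the residual graph, reachable from In: {In, A}.
Min-cut edges: In→E (11), In→Core (2), In→F (16), In→B (4), In→Eg (2), A→R3 (2); capacity 11 + 2 + 16 + 4 + 2 + 2 = 37.
This cut is saturated, so no flow can exceed 37.

37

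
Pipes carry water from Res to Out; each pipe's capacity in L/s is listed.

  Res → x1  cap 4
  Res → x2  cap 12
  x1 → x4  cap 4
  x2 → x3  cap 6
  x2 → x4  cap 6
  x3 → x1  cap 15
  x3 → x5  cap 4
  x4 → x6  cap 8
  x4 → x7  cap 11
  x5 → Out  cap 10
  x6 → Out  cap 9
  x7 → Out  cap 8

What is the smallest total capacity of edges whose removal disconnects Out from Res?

Augment Res→x1→x4→x6→Out: bottleneck 4, flow now 4.
Augment Res→x2→x3→x5→Out: bottleneck 4, flow now 8.
Augment Res→x2→x4→x6→Out: bottleneck 4, flow now 12.
Augment Res→x2→x4→x7→Out: bottleneck 2, flow now 14.
No augmenting path remains; maximum flow = 14.
By max-flow min-cut, the minimum cut capacity equals the max flow.
In the residual graph, reachable from Res: {Res, x1, x2, x3}.
Min-cut edges: x1→x4 (4), x2→x4 (6), x3→x5 (4); capacity 4 + 6 + 4 = 14.

14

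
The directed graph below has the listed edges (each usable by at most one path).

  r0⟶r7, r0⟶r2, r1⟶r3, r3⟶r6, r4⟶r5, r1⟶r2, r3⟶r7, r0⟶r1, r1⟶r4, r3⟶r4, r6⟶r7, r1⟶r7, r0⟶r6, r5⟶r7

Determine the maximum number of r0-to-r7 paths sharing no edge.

3

Assign every edge capacity 1; by Menger, the answer equals the max flow.
Path r0→r7 (+1); total 1.
Path r0→r1→r7 (+1); total 2.
Path r0→r6→r7 (+1); total 3.
No residual r0→r7 path; max flow = 3.
Certifying cut of size 3: {r0→r1, r0→r6, r0→r7}.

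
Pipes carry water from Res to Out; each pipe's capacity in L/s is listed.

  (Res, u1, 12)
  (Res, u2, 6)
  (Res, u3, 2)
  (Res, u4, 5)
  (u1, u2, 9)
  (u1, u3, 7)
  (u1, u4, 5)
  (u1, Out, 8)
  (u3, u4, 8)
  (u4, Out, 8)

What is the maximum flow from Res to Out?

16

Augment Res→u1→Out: bottleneck 8, flow now 8.
Augment Res→u4→Out: bottleneck 5, flow now 13.
Augment Res→u1→u4→Out: bottleneck 3, flow now 16.
No augmenting path remains; maximum flow = 16.
In the residual graph, reachable from Res: {Res, u1, u2, u3, u4}.
Min-cut edges: u1→Out (8), u4→Out (8); capacity 8 + 8 = 16.
This cut is saturated, so no flow can exceed 16.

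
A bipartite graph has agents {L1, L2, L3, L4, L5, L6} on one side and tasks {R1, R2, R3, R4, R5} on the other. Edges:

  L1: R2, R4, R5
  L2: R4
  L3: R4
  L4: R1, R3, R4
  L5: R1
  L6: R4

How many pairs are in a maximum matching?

Unit-capacity flow: source→left, listed edges, right→sink; max matching = max flow.
Augmenting path L1→R2 (+1); matched 1.
Augmenting path L2→R4 (+1); matched 2.
Augmenting path L4→R1 (+1); matched 3.
Augmenting path L5→R1→L4→R3 (+1); matched 4.
No augmenting path remains; maximum matching = 4.
König certificate: {L1, L4, L5, R4} is a vertex cover of size 4 (every listed pair touches it), so no matching can be larger.

4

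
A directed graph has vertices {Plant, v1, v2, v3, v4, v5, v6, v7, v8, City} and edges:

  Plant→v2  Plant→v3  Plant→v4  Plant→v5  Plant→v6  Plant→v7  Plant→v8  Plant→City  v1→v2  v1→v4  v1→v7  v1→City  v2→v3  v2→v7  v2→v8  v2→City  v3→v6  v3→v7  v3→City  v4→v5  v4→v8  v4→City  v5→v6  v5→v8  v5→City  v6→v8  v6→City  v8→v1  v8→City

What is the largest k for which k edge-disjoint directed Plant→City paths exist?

Assign every edge capacity 1; by Menger, the answer equals the max flow.
Path Plant→City (+1); total 1.
Path Plant→v2→City (+1); total 2.
Path Plant→v3→City (+1); total 3.
Path Plant→v4→City (+1); total 4.
Path Plant→v5→City (+1); total 5.
Path Plant→v6→City (+1); total 6.
Path Plant→v8→City (+1); total 7.
No residual Plant→City path; max flow = 7.
Certifying cut of size 7: {Plant→City, Plant→v2, Plant→v3, Plant→v4, Plant→v5, Plant→v6, Plant→v8}.

7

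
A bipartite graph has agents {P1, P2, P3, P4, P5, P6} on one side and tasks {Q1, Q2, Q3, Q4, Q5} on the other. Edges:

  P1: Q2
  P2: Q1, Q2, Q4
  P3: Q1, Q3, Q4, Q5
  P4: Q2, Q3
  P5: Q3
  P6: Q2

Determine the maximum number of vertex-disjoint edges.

Unit-capacity flow: source→left, listed edges, right→sink; max matching = max flow.
Augmenting path P1→Q2 (+1); matched 1.
Augmenting path P2→Q1 (+1); matched 2.
Augmenting path P3→Q3 (+1); matched 3.
Augmenting path P4→Q3→P3→Q4 (+1); matched 4.
No augmenting path remains; maximum matching = 4.
König certificate: {P2, P3, Q2, Q3} is a vertex cover of size 4 (every listed pair touches it), so no matching can be larger.

4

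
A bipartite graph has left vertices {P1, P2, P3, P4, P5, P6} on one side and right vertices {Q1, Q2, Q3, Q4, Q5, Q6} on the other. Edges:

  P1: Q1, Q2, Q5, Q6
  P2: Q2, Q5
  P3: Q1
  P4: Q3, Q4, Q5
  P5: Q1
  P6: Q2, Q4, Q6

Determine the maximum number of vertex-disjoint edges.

Unit-capacity flow: source→left, listed edges, right→sink; max matching = max flow.
Augmenting path P1→Q1 (+1); matched 1.
Augmenting path P2→Q2 (+1); matched 2.
Augmenting path P4→Q3 (+1); matched 3.
Augmenting path P6→Q4 (+1); matched 4.
Augmenting path P3→Q1→P1→Q5 (+1); matched 5.
No augmenting path remains; maximum matching = 5.
König certificate: {P1, P2, P4, P6, Q1} is a vertex cover of size 5 (every listed pair touches it), so no matching can be larger.

5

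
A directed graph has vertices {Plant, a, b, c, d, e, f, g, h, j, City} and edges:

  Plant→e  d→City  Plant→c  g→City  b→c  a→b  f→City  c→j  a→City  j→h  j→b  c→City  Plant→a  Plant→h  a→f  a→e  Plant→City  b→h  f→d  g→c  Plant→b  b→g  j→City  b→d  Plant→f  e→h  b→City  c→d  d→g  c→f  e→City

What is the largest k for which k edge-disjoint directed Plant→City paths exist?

Assign every edge capacity 1; by Menger, the answer equals the max flow.
Path Plant→City (+1); total 1.
Path Plant→a→City (+1); total 2.
Path Plant→b→City (+1); total 3.
Path Plant→c→City (+1); total 4.
Path Plant→e→City (+1); total 5.
Path Plant→f→City (+1); total 6.
No residual Plant→City path; max flow = 6.
Certifying cut of size 6: {Plant→City, Plant→a, Plant→b, Plant→c, Plant→e, Plant→f}.

6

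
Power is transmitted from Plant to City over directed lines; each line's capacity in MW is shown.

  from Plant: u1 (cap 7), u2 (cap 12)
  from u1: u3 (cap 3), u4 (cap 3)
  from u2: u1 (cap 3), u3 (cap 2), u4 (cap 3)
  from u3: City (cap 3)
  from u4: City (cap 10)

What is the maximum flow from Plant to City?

Augment Plant→u1→u3→City: bottleneck 3, flow now 3.
Augment Plant→u1→u4→City: bottleneck 3, flow now 6.
Augment Plant→u2→u4→City: bottleneck 3, flow now 9.
No augmenting path remains; maximum flow = 9.
In the residual graph, reachable from Plant: {Plant, u1, u2, u3}.
Min-cut edges: u1→u4 (3), u2→u4 (3), u3→City (3); capacity 3 + 3 + 3 = 9.
This cut is saturated, so no flow can exceed 9.

9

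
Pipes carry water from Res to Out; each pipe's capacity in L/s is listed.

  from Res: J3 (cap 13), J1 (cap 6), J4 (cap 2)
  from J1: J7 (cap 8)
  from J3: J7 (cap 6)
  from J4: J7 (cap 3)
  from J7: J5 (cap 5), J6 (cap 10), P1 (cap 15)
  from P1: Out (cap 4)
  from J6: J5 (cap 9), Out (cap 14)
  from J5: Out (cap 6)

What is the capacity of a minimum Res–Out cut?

14

Augment Res→J1→J7→P1→Out: bottleneck 4, flow now 4.
Augment Res→J1→J7→J6→Out: bottleneck 2, flow now 6.
Augment Res→J3→J7→J6→Out: bottleneck 6, flow now 12.
Augment Res→J4→J7→J6→Out: bottleneck 2, flow now 14.
No augmenting path remains; maximum flow = 14.
By max-flow min-cut, the minimum cut capacity equals the max flow.
In the residual graph, reachable from Res: {Res, J3}.
Min-cut edges: Res→J1 (6), Res→J4 (2), J3→J7 (6); capacity 6 + 2 + 6 = 14.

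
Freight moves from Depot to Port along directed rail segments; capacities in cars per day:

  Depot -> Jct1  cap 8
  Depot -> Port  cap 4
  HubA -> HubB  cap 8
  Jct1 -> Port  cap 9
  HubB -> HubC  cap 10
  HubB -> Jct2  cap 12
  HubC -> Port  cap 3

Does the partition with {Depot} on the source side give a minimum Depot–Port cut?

Given cut capacity: 8 + 4 = 12.
Augment Depot→Port: bottleneck 4, flow now 4.
Augment Depot→Jct1→Port: bottleneck 8, flow now 12.
No augmenting path remains; maximum flow = 12.
Cut capacity 12 equals the max flow, so it is a minimum cut.

Yes — it is a minimum cut (capacity 12).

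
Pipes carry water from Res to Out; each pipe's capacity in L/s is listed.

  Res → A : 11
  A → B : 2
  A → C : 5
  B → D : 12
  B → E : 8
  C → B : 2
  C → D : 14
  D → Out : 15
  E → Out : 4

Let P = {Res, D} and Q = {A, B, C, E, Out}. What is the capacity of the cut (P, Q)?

Edges leaving {Res, D}: Res→A (11), D→Out (15).
Cut capacity = 11 + 15 = 26.

26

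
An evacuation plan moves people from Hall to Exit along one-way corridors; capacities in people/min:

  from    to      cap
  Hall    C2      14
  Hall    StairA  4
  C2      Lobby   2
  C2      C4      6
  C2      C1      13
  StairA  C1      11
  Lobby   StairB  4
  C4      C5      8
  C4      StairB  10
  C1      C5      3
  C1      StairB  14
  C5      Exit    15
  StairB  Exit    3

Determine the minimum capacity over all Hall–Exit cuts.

Augment Hall→C2→Lobby→StairB→Exit: bottleneck 2, flow now 2.
Augment Hall→C2→C4→C5→Exit: bottleneck 6, flow now 8.
Augment Hall→C2→C1→C5→Exit: bottleneck 3, flow now 11.
Augment Hall→C2→C1→StairB→Exit: bottleneck 1, flow now 12.
No augmenting path remains; maximum flow = 12.
By max-flow min-cut, the minimum cut capacity equals the max flow.
In the residual graph, reachable from Hall: {Hall, C2, StairA, Lobby, C1, StairB}.
Min-cut edges: C2→C4 (6), C1→C5 (3), StairB→Exit (3); capacity 6 + 3 + 3 = 12.

12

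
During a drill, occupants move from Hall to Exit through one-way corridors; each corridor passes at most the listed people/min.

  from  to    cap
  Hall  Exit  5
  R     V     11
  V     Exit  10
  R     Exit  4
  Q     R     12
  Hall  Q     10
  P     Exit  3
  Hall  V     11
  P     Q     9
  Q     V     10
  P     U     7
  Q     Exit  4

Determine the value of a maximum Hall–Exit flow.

23

Augment Hall→Exit: bottleneck 5, flow now 5.
Augment Hall→Q→Exit: bottleneck 4, flow now 9.
Augment Hall→V→Exit: bottleneck 10, flow now 19.
Augment Hall→Q→R→Exit: bottleneck 4, flow now 23.
No augmenting path remains; maximum flow = 23.
In the residual graph, reachable from Hall: {Hall, Q, R, V}.
Min-cut edges: Hall→Exit (5), Q→Exit (4), R→Exit (4), V→Exit (10); capacity 5 + 4 + 4 + 10 = 23.
This cut is saturated, so no flow can exceed 23.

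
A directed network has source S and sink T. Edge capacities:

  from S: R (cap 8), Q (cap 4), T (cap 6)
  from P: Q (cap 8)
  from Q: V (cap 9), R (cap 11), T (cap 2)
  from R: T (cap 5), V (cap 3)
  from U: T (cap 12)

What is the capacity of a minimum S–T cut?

Augment S→T: bottleneck 6, flow now 6.
Augment S→Q→T: bottleneck 2, flow now 8.
Augment S→R→T: bottleneck 5, flow now 13.
No augmenting path remains; maximum flow = 13.
By max-flow min-cut, the minimum cut capacity equals the max flow.
In the residual graph, reachable from S: {S, Q, R, V}.
Min-cut edges: S→T (6), Q→T (2), R→T (5); capacity 6 + 2 + 5 = 13.

13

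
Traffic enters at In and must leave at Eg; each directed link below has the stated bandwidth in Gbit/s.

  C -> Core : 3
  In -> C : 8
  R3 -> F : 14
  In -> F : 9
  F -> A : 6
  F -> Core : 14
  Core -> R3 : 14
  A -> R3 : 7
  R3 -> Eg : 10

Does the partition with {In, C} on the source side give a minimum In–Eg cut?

Given cut capacity: 9 + 3 = 12.
Augment In→C→Core→R3→Eg: bottleneck 3, flow now 3.
Augment In→F→A→R3→Eg: bottleneck 6, flow now 9.
Augment In→F→Core→R3→Eg: bottleneck 1, flow now 10.
No augmenting path remains; maximum flow = 10.
In the residual graph, reachable from In: {In, C, F, A, Core, R3}.
Min-cut edges: R3→Eg (10); capacity 10 = 10.
Cut capacity 12 exceeds the max flow 10, so it is not minimum.

No — its capacity is 12, but the minimum cut has capacity 10.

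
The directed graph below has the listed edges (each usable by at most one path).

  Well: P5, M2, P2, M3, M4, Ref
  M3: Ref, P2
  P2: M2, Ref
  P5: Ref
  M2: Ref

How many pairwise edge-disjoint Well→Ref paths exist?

Assign every edge capacity 1; by Menger, the answer equals the max flow.
Path Well→Ref (+1); total 1.
Path Well→M3→Ref (+1); total 2.
Path Well→P5→Ref (+1); total 3.
Path Well→P2→Ref (+1); total 4.
Path Well→M2→Ref (+1); total 5.
No residual Well→Ref path; max flow = 5.
Certifying cut of size 5: {Well→M2, Well→M3, Well→P2, Well→P5, Well→Ref}.

5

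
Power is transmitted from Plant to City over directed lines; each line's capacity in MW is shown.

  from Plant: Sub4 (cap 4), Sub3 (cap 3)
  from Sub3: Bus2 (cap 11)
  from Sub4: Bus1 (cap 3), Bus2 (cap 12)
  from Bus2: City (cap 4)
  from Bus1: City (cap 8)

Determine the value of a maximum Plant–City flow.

7

Augment Plant→Sub3→Bus2→City: bottleneck 3, flow now 3.
Augment Plant→Sub4→Bus2→City: bottleneck 1, flow now 4.
Augment Plant→Sub4→Bus1→City: bottleneck 3, flow now 7.
No augmenting path remains; maximum flow = 7.
In the residual graph, reachable from Plant: {Plant}.
Min-cut edges: Plant→Sub3 (3), Plant→Sub4 (4); capacity 3 + 4 = 7.
This cut is saturated, so no flow can exceed 7.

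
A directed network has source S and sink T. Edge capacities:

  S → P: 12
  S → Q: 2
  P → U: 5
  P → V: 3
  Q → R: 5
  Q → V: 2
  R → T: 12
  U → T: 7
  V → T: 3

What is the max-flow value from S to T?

Augment S→P→U→T: bottleneck 5, flow now 5.
Augment S→P→V→T: bottleneck 3, flow now 8.
Augment S→Q→R→T: bottleneck 2, flow now 10.
No augmenting path remains; maximum flow = 10.
In the residual graph, reachable from S: {S, P}.
Min-cut edges: S→Q (2), P→U (5), P→V (3); capacity 2 + 5 + 3 = 10.
This cut is saturated, so no flow can exceed 10.

10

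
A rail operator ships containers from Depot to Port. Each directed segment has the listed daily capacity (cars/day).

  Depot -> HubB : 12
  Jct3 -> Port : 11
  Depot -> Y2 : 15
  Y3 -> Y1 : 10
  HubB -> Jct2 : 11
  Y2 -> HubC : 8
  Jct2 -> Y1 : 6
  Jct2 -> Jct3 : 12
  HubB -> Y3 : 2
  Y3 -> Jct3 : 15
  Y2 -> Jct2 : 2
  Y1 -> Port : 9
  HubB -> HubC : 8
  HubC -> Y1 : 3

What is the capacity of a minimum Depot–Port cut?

Augment Depot→Y2→HubC→Y1→Port: bottleneck 3, flow now 3.
Augment Depot→Y2→Jct2→Y1→Port: bottleneck 2, flow now 5.
Augment Depot→HubB→Jct2→Y1→Port: bottleneck 4, flow now 9.
Augment Depot→HubB→Jct2→Jct3→Port: bottleneck 7, flow now 16.
Augment Depot→HubB→Y3→Jct3→Port: bottleneck 1, flow now 17.
No augmenting path remains; maximum flow = 17.
By max-flow min-cut, the minimum cut capacity equals the max flow.
In the residual graph, reachable from Depot: {Depot, Y2, HubC}.
Min-cut edges: Depot→HubB (12), Y2→Jct2 (2), HubC→Y1 (3); capacity 12 + 2 + 3 = 17.

17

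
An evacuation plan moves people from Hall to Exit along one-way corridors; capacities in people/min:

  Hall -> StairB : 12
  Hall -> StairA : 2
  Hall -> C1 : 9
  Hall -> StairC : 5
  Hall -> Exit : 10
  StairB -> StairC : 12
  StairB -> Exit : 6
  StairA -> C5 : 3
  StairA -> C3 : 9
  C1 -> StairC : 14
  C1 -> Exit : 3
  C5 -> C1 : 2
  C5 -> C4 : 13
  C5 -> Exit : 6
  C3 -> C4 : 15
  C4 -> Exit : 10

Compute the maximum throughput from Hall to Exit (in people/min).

Augment Hall→Exit: bottleneck 10, flow now 10.
Augment Hall→StairB→Exit: bottleneck 6, flow now 16.
Augment Hall→C1→Exit: bottleneck 3, flow now 19.
Augment Hall→StairA→C5→Exit: bottleneck 2, flow now 21.
No augmenting path remains; maximum flow = 21.
In the residual graph, reachable from Hall: {Hall, StairB, C1, StairC}.
Min-cut edges: Hall→StairA (2), Hall→Exit (10), StairB→Exit (6), C1→Exit (3); capacity 2 + 10 + 6 + 3 = 21.
This cut is saturated, so no flow can exceed 21.

21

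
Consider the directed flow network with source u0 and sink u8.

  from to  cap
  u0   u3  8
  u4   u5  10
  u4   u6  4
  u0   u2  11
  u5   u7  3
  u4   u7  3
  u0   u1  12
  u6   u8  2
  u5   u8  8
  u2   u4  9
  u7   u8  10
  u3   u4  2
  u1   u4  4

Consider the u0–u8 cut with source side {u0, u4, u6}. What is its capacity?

46

Edges leaving {u0, u4, u6}: u0→u1 (12), u0→u2 (11), u0→u3 (8), u4→u5 (10), u4→u7 (3), u6→u8 (2).
Cut capacity = 12 + 11 + 8 + 10 + 3 + 2 = 46.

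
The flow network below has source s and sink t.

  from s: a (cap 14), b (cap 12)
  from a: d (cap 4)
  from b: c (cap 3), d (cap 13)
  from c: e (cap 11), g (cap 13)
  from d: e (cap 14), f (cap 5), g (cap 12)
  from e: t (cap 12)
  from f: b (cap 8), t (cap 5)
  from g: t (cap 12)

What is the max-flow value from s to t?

Augment s→a→d→e→t: bottleneck 4, flow now 4.
Augment s→b→c→e→t: bottleneck 3, flow now 7.
Augment s→b→d→e→t: bottleneck 5, flow now 12.
Augment s→b→d→f→t: bottleneck 4, flow now 16.
No augmenting path remains; maximum flow = 16.
In the residual graph, reachable from s: {s, a}.
Min-cut edges: s→b (12), a→d (4); capacity 12 + 4 = 16.
This cut is saturated, so no flow can exceed 16.

16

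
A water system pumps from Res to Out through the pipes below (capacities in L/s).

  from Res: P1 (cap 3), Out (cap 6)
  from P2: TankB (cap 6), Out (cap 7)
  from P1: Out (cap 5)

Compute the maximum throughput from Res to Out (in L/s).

9

Augment Res→Out: bottleneck 6, flow now 6.
Augment Res→P1→Out: bottleneck 3, flow now 9.
No augmenting path remains; maximum flow = 9.
In the residual graph, reachable from Res: {Res}.
Min-cut edges: Res→P1 (3), Res→Out (6); capacity 3 + 6 = 9.
This cut is saturated, so no flow can exceed 9.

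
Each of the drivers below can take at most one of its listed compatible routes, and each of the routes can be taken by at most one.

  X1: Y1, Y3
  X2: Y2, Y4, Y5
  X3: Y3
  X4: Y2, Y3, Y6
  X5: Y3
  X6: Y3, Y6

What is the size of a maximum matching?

Unit-capacity flow: source→left, listed edges, right→sink; max matching = max flow.
Augmenting path X1→Y1 (+1); matched 1.
Augmenting path X2→Y2 (+1); matched 2.
Augmenting path X3→Y3 (+1); matched 3.
Augmenting path X4→Y6 (+1); matched 4.
Augmenting path X6→Y6→X4→Y2→X2→Y4 (+1); matched 5.
No augmenting path remains; maximum matching = 5.
König certificate: {X1, X2, X4, X6, Y3} is a vertex cover of size 5 (every listed pair touches it), so no matching can be larger.

5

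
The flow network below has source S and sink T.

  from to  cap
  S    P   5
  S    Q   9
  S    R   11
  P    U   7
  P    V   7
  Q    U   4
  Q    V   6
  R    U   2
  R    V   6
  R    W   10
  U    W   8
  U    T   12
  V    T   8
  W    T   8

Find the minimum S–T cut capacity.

Augment S→P→U→T: bottleneck 5, flow now 5.
Augment S→Q→U→T: bottleneck 4, flow now 9.
Augment S→Q→V→T: bottleneck 5, flow now 14.
Augment S→R→U→T: bottleneck 2, flow now 16.
Augment S→R→V→T: bottleneck 3, flow now 19.
Augment S→R→W→T: bottleneck 6, flow now 25.
No augmenting path remains; maximum flow = 25.
By max-flow min-cut, the minimum cut capacity equals the max flow.
In the residual graph, reachable from S: {S}.
Min-cut edges: S→P (5), S→Q (9), S→R (11); capacity 5 + 9 + 11 = 25.

25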